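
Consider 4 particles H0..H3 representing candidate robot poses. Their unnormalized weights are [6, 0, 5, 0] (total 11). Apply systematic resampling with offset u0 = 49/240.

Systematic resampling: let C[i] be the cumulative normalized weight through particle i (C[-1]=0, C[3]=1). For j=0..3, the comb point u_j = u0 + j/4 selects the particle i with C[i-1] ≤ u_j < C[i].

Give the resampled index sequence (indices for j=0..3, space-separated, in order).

0 0 2 2

C = [6/11, 6/11, 1, 1]
j=0: u_0=49/240 ∈ [0, 6/11) → index 0
j=1: u_1=109/240 ∈ [0, 6/11) → index 0
j=2: u_2=169/240 ∈ [6/11, 1) → index 2
j=3: u_3=229/240 ∈ [6/11, 1) → index 2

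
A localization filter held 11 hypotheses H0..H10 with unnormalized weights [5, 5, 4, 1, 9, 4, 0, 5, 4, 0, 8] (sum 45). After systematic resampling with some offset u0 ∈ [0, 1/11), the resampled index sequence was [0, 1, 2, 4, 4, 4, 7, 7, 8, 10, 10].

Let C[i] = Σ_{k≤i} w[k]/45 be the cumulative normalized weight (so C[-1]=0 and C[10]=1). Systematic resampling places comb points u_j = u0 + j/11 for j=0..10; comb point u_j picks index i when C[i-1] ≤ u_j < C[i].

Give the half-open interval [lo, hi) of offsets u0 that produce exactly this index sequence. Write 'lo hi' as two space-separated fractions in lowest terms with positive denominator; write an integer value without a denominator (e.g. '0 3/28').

38/495 13/165

C = [1/9, 2/9, 14/45, 1/3, 8/15, 28/45, 28/45, 11/15, 37/45, 37/45, 1]
j=0 picked index 0: u0 ∈ [0, 1/9)
j=1 picked index 1: u0 ∈ [2/99, 13/99)
j=2 picked index 2: u0 ∈ [4/99, 64/495)
j=3 picked index 4: u0 ∈ [2/33, 43/165)
j=4 picked index 4: u0 ∈ [-1/33, 28/165)
j=5 picked index 4: u0 ∈ [-4/33, 13/165)
j=6 picked index 7: u0 ∈ [38/495, 31/165)
j=7 picked index 7: u0 ∈ [-7/495, 16/165)
j=8 picked index 8: u0 ∈ [1/165, 47/495)
j=9 picked index 10: u0 ∈ [2/495, 2/11)
j=10 picked index 10: u0 ∈ [-43/495, 1/11)
intersection: [38/495, 13/165)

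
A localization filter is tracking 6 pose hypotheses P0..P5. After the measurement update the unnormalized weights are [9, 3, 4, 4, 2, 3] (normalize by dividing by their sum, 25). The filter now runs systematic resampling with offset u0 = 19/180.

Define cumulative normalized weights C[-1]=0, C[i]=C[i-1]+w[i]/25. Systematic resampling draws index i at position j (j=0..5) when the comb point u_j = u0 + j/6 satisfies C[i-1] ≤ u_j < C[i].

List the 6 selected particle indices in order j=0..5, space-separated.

C = [9/25, 12/25, 16/25, 4/5, 22/25, 1]
j=0: u_0=19/180 ∈ [0, 9/25) → index 0
j=1: u_1=49/180 ∈ [0, 9/25) → index 0
j=2: u_2=79/180 ∈ [9/25, 12/25) → index 1
j=3: u_3=109/180 ∈ [12/25, 16/25) → index 2
j=4: u_4=139/180 ∈ [16/25, 4/5) → index 3
j=5: u_5=169/180 ∈ [22/25, 1) → index 5

0 0 1 2 3 5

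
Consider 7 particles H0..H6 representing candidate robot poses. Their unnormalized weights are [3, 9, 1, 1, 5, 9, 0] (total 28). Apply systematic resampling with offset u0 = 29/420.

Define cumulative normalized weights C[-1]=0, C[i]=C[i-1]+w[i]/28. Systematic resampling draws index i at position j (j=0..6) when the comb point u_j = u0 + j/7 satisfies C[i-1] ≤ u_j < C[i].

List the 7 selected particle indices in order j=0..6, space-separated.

C = [3/28, 3/7, 13/28, 1/2, 19/28, 1, 1]
j=0: u_0=29/420 ∈ [0, 3/28) → index 0
j=1: u_1=89/420 ∈ [3/28, 3/7) → index 1
j=2: u_2=149/420 ∈ [3/28, 3/7) → index 1
j=3: u_3=209/420 ∈ [13/28, 1/2) → index 3
j=4: u_4=269/420 ∈ [1/2, 19/28) → index 4
j=5: u_5=47/60 ∈ [19/28, 1) → index 5
j=6: u_6=389/420 ∈ [19/28, 1) → index 5

0 1 1 3 4 5 5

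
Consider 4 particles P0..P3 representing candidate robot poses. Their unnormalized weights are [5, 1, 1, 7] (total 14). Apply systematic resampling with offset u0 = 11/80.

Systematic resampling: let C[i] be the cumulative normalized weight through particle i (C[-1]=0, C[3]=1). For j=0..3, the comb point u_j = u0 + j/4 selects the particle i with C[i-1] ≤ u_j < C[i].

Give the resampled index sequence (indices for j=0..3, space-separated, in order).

C = [5/14, 3/7, 1/2, 1]
j=0: u_0=11/80 ∈ [0, 5/14) → index 0
j=1: u_1=31/80 ∈ [5/14, 3/7) → index 1
j=2: u_2=51/80 ∈ [1/2, 1) → index 3
j=3: u_3=71/80 ∈ [1/2, 1) → index 3

0 1 3 3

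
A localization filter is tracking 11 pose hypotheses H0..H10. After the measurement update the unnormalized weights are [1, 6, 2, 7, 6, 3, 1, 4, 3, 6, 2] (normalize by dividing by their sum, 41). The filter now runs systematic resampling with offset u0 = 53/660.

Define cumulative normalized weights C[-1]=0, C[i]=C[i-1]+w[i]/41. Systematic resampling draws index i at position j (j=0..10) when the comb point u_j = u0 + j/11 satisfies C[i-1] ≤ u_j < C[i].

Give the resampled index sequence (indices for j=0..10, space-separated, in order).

C = [1/41, 7/41, 9/41, 16/41, 22/41, 25/41, 26/41, 30/41, 33/41, 39/41, 1]
j=0: u_0=53/660 ∈ [1/41, 7/41) → index 1
j=1: u_1=113/660 ∈ [7/41, 9/41) → index 2
j=2: u_2=173/660 ∈ [9/41, 16/41) → index 3
j=3: u_3=233/660 ∈ [9/41, 16/41) → index 3
j=4: u_4=293/660 ∈ [16/41, 22/41) → index 4
j=5: u_5=353/660 ∈ [16/41, 22/41) → index 4
j=6: u_6=413/660 ∈ [25/41, 26/41) → index 6
j=7: u_7=43/60 ∈ [26/41, 30/41) → index 7
j=8: u_8=533/660 ∈ [33/41, 39/41) → index 9
j=9: u_9=593/660 ∈ [33/41, 39/41) → index 9
j=10: u_10=653/660 ∈ [39/41, 1) → index 10

1 2 3 3 4 4 6 7 9 9 10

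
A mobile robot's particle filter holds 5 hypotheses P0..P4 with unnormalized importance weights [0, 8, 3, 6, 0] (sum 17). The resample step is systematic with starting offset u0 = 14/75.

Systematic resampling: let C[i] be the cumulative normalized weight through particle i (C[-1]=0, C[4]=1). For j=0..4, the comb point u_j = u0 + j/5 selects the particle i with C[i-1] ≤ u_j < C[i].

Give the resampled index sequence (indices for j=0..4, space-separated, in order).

1 1 2 3 3

C = [0, 8/17, 11/17, 1, 1]
j=0: u_0=14/75 ∈ [0, 8/17) → index 1
j=1: u_1=29/75 ∈ [0, 8/17) → index 1
j=2: u_2=44/75 ∈ [8/17, 11/17) → index 2
j=3: u_3=59/75 ∈ [11/17, 1) → index 3
j=4: u_4=74/75 ∈ [11/17, 1) → index 3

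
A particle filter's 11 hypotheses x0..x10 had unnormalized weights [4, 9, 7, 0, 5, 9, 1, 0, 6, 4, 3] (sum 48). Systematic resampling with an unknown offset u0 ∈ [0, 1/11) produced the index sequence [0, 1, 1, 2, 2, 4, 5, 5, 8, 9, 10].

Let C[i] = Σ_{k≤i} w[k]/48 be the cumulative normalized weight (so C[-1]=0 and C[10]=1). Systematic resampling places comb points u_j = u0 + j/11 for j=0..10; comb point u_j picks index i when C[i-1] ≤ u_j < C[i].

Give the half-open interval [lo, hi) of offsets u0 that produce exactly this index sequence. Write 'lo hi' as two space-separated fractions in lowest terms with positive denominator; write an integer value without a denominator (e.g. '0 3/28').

C = [1/12, 13/48, 5/12, 5/12, 25/48, 17/24, 35/48, 35/48, 41/48, 15/16, 1]
j=0 picked index 0: u0 ∈ [0, 1/12)
j=1 picked index 1: u0 ∈ [-1/132, 95/528)
j=2 picked index 1: u0 ∈ [-13/132, 47/528)
j=3 picked index 2: u0 ∈ [-1/528, 19/132)
j=4 picked index 2: u0 ∈ [-49/528, 7/132)
j=5 picked index 4: u0 ∈ [-5/132, 35/528)
j=6 picked index 5: u0 ∈ [-13/528, 43/264)
j=7 picked index 5: u0 ∈ [-61/528, 19/264)
j=8 picked index 8: u0 ∈ [1/528, 67/528)
j=9 picked index 9: u0 ∈ [19/528, 21/176)
j=10 picked index 10: u0 ∈ [5/176, 1/11)
intersection: [19/528, 7/132)

19/528 7/132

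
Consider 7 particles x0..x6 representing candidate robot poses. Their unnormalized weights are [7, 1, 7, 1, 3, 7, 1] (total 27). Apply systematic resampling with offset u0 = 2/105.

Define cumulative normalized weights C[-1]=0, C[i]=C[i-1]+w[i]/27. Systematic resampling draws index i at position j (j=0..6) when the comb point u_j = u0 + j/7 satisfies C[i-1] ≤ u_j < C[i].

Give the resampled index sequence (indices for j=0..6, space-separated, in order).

C = [7/27, 8/27, 5/9, 16/27, 19/27, 26/27, 1]
j=0: u_0=2/105 ∈ [0, 7/27) → index 0
j=1: u_1=17/105 ∈ [0, 7/27) → index 0
j=2: u_2=32/105 ∈ [8/27, 5/9) → index 2
j=3: u_3=47/105 ∈ [8/27, 5/9) → index 2
j=4: u_4=62/105 ∈ [5/9, 16/27) → index 3
j=5: u_5=11/15 ∈ [19/27, 26/27) → index 5
j=6: u_6=92/105 ∈ [19/27, 26/27) → index 5

0 0 2 2 3 5 5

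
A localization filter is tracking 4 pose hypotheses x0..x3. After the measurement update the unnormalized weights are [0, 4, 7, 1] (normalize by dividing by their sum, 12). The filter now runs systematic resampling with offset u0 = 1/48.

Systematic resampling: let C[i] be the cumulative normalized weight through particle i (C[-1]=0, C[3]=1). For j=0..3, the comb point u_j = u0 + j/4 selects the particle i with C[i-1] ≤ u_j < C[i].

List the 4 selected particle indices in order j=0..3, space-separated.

1 1 2 2

C = [0, 1/3, 11/12, 1]
j=0: u_0=1/48 ∈ [0, 1/3) → index 1
j=1: u_1=13/48 ∈ [0, 1/3) → index 1
j=2: u_2=25/48 ∈ [1/3, 11/12) → index 2
j=3: u_3=37/48 ∈ [1/3, 11/12) → index 2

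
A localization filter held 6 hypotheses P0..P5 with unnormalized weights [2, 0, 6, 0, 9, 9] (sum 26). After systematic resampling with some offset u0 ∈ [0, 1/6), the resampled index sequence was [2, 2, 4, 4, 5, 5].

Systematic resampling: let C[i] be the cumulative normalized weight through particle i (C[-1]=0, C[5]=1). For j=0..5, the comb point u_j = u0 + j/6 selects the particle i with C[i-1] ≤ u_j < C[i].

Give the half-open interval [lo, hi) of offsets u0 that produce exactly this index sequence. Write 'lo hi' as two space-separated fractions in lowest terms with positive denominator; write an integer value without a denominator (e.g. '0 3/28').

C = [1/13, 1/13, 4/13, 4/13, 17/26, 1]
j=0 picked index 2: u0 ∈ [1/13, 4/13)
j=1 picked index 2: u0 ∈ [-7/78, 11/78)
j=2 picked index 4: u0 ∈ [-1/39, 25/78)
j=3 picked index 4: u0 ∈ [-5/26, 2/13)
j=4 picked index 5: u0 ∈ [-1/78, 1/3)
j=5 picked index 5: u0 ∈ [-7/39, 1/6)
intersection: [1/13, 11/78)

1/13 11/78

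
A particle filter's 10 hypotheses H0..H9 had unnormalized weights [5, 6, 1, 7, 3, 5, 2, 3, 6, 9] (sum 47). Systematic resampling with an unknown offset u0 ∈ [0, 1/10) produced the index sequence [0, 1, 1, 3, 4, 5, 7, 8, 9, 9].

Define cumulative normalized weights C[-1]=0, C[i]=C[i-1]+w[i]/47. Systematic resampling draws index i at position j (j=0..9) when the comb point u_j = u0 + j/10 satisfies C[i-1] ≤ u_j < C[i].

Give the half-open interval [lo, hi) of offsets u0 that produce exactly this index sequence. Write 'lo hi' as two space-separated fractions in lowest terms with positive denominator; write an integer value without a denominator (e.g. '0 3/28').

4/235 8/235

C = [5/47, 11/47, 12/47, 19/47, 22/47, 27/47, 29/47, 32/47, 38/47, 1]
j=0 picked index 0: u0 ∈ [0, 5/47)
j=1 picked index 1: u0 ∈ [3/470, 63/470)
j=2 picked index 1: u0 ∈ [-22/235, 8/235)
j=3 picked index 3: u0 ∈ [-21/470, 49/470)
j=4 picked index 4: u0 ∈ [1/235, 16/235)
j=5 picked index 5: u0 ∈ [-3/94, 7/94)
j=6 picked index 7: u0 ∈ [4/235, 19/235)
j=7 picked index 8: u0 ∈ [-9/470, 51/470)
j=8 picked index 9: u0 ∈ [2/235, 1/5)
j=9 picked index 9: u0 ∈ [-43/470, 1/10)
intersection: [4/235, 8/235)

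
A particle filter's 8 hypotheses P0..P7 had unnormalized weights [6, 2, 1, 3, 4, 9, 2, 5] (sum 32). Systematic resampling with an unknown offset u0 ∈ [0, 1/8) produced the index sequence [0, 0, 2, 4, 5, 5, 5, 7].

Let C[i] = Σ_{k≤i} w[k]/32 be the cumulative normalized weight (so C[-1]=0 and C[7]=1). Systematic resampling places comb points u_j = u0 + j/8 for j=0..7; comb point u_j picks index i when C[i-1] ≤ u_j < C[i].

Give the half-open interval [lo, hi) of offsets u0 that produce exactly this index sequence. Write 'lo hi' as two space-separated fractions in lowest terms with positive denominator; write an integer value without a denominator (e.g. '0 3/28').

C = [3/16, 1/4, 9/32, 3/8, 1/2, 25/32, 27/32, 1]
j=0 picked index 0: u0 ∈ [0, 3/16)
j=1 picked index 0: u0 ∈ [-1/8, 1/16)
j=2 picked index 2: u0 ∈ [0, 1/32)
j=3 picked index 4: u0 ∈ [0, 1/8)
j=4 picked index 5: u0 ∈ [0, 9/32)
j=5 picked index 5: u0 ∈ [-1/8, 5/32)
j=6 picked index 5: u0 ∈ [-1/4, 1/32)
j=7 picked index 7: u0 ∈ [-1/32, 1/8)
intersection: [0, 1/32)

0 1/32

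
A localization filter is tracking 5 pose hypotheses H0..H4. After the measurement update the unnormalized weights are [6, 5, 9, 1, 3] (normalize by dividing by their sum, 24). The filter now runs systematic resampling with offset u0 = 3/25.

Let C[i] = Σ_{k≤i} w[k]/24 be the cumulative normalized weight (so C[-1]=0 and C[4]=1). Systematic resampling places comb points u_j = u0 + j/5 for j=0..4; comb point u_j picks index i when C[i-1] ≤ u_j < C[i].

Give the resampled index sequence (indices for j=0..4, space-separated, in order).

0 1 2 2 4

C = [1/4, 11/24, 5/6, 7/8, 1]
j=0: u_0=3/25 ∈ [0, 1/4) → index 0
j=1: u_1=8/25 ∈ [1/4, 11/24) → index 1
j=2: u_2=13/25 ∈ [11/24, 5/6) → index 2
j=3: u_3=18/25 ∈ [11/24, 5/6) → index 2
j=4: u_4=23/25 ∈ [7/8, 1) → index 4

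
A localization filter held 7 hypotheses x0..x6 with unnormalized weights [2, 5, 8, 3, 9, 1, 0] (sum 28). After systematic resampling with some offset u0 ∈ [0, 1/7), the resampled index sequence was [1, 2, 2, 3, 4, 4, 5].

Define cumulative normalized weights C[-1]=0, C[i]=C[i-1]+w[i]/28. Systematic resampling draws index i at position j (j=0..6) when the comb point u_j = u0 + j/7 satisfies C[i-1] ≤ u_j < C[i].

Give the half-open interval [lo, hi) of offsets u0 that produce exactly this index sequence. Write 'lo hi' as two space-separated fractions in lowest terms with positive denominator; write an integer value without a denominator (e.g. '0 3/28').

3/28 1/7

C = [1/14, 1/4, 15/28, 9/14, 27/28, 1, 1]
j=0 picked index 1: u0 ∈ [1/14, 1/4)
j=1 picked index 2: u0 ∈ [3/28, 11/28)
j=2 picked index 2: u0 ∈ [-1/28, 1/4)
j=3 picked index 3: u0 ∈ [3/28, 3/14)
j=4 picked index 4: u0 ∈ [1/14, 11/28)
j=5 picked index 4: u0 ∈ [-1/14, 1/4)
j=6 picked index 5: u0 ∈ [3/28, 1/7)
intersection: [3/28, 1/7)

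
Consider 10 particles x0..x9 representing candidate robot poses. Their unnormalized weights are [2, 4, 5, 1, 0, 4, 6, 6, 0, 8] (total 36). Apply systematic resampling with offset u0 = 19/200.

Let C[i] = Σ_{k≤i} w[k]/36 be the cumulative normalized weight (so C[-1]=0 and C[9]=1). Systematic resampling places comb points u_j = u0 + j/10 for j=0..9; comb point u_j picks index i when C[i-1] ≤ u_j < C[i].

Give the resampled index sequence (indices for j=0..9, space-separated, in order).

C = [1/18, 1/6, 11/36, 1/3, 1/3, 4/9, 11/18, 7/9, 7/9, 1]
j=0: u_0=19/200 ∈ [1/18, 1/6) → index 1
j=1: u_1=39/200 ∈ [1/6, 11/36) → index 2
j=2: u_2=59/200 ∈ [1/6, 11/36) → index 2
j=3: u_3=79/200 ∈ [1/3, 4/9) → index 5
j=4: u_4=99/200 ∈ [4/9, 11/18) → index 6
j=5: u_5=119/200 ∈ [4/9, 11/18) → index 6
j=6: u_6=139/200 ∈ [11/18, 7/9) → index 7
j=7: u_7=159/200 ∈ [7/9, 1) → index 9
j=8: u_8=179/200 ∈ [7/9, 1) → index 9
j=9: u_9=199/200 ∈ [7/9, 1) → index 9

1 2 2 5 6 6 7 9 9 9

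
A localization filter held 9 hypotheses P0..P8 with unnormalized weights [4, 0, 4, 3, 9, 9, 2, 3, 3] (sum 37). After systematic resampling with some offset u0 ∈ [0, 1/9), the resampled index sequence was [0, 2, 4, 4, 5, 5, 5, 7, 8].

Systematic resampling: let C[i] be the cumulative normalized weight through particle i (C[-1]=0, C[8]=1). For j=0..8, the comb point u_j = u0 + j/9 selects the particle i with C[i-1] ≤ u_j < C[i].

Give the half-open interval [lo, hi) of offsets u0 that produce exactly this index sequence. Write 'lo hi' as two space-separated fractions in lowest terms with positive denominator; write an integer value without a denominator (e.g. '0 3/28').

C = [4/37, 4/37, 8/37, 11/37, 20/37, 29/37, 31/37, 34/37, 1]
j=0 picked index 0: u0 ∈ [0, 4/37)
j=1 picked index 2: u0 ∈ [-1/333, 35/333)
j=2 picked index 4: u0 ∈ [25/333, 106/333)
j=3 picked index 4: u0 ∈ [-4/111, 23/111)
j=4 picked index 5: u0 ∈ [32/333, 113/333)
j=5 picked index 5: u0 ∈ [-5/333, 76/333)
j=6 picked index 5: u0 ∈ [-14/111, 13/111)
j=7 picked index 7: u0 ∈ [20/333, 47/333)
j=8 picked index 8: u0 ∈ [10/333, 1/9)
intersection: [32/333, 35/333)

32/333 35/333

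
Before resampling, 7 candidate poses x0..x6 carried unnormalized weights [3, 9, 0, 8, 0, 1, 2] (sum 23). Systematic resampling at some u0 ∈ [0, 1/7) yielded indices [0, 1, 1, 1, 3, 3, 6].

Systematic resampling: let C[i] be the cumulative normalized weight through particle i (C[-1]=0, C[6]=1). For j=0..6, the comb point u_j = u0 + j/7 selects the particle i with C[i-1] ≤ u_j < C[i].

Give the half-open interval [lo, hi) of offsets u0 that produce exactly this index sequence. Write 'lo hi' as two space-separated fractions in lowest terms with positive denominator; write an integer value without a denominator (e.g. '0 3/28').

C = [3/23, 12/23, 12/23, 20/23, 20/23, 21/23, 1]
j=0 picked index 0: u0 ∈ [0, 3/23)
j=1 picked index 1: u0 ∈ [-2/161, 61/161)
j=2 picked index 1: u0 ∈ [-25/161, 38/161)
j=3 picked index 1: u0 ∈ [-48/161, 15/161)
j=4 picked index 3: u0 ∈ [-8/161, 48/161)
j=5 picked index 3: u0 ∈ [-31/161, 25/161)
j=6 picked index 6: u0 ∈ [9/161, 1/7)
intersection: [9/161, 15/161)

9/161 15/161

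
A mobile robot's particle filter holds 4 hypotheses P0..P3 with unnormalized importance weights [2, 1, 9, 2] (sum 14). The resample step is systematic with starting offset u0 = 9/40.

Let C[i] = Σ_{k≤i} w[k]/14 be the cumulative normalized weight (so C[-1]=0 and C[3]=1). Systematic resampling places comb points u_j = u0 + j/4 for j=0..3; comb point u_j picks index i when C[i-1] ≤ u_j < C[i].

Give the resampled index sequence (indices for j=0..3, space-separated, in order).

2 2 2 3

C = [1/7, 3/14, 6/7, 1]
j=0: u_0=9/40 ∈ [3/14, 6/7) → index 2
j=1: u_1=19/40 ∈ [3/14, 6/7) → index 2
j=2: u_2=29/40 ∈ [3/14, 6/7) → index 2
j=3: u_3=39/40 ∈ [6/7, 1) → index 3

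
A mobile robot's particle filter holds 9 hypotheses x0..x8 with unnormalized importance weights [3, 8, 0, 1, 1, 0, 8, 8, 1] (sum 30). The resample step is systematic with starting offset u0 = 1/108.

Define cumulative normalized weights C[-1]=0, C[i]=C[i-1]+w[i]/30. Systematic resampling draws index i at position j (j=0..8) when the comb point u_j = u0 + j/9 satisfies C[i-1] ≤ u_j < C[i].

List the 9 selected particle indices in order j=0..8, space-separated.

0 1 1 1 6 6 6 7 7

C = [1/10, 11/30, 11/30, 2/5, 13/30, 13/30, 7/10, 29/30, 1]
j=0: u_0=1/108 ∈ [0, 1/10) → index 0
j=1: u_1=13/108 ∈ [1/10, 11/30) → index 1
j=2: u_2=25/108 ∈ [1/10, 11/30) → index 1
j=3: u_3=37/108 ∈ [1/10, 11/30) → index 1
j=4: u_4=49/108 ∈ [13/30, 7/10) → index 6
j=5: u_5=61/108 ∈ [13/30, 7/10) → index 6
j=6: u_6=73/108 ∈ [13/30, 7/10) → index 6
j=7: u_7=85/108 ∈ [7/10, 29/30) → index 7
j=8: u_8=97/108 ∈ [7/10, 29/30) → index 7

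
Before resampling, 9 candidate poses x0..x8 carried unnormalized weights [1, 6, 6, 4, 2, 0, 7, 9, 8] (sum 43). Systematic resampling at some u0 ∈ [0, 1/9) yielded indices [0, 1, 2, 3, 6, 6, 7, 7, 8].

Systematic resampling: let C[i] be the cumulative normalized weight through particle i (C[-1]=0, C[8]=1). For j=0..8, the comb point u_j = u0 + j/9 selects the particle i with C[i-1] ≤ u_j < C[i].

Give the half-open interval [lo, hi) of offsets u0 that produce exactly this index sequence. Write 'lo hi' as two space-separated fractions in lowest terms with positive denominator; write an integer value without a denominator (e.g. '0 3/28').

0 1/43

C = [1/43, 7/43, 13/43, 17/43, 19/43, 19/43, 26/43, 35/43, 1]
j=0 picked index 0: u0 ∈ [0, 1/43)
j=1 picked index 1: u0 ∈ [-34/387, 20/387)
j=2 picked index 2: u0 ∈ [-23/387, 31/387)
j=3 picked index 3: u0 ∈ [-4/129, 8/129)
j=4 picked index 6: u0 ∈ [-1/387, 62/387)
j=5 picked index 6: u0 ∈ [-44/387, 19/387)
j=6 picked index 7: u0 ∈ [-8/129, 19/129)
j=7 picked index 7: u0 ∈ [-67/387, 14/387)
j=8 picked index 8: u0 ∈ [-29/387, 1/9)
intersection: [0, 1/43)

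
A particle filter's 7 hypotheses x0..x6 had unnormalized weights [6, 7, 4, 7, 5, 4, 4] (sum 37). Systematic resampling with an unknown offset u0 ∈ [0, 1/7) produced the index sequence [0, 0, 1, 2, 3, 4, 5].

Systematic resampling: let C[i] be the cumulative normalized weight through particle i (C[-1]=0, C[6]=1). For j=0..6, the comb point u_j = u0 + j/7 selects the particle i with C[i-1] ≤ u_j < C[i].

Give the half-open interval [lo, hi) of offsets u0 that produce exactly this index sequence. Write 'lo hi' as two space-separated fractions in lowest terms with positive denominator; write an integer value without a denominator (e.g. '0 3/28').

0 5/259

C = [6/37, 13/37, 17/37, 24/37, 29/37, 33/37, 1]
j=0 picked index 0: u0 ∈ [0, 6/37)
j=1 picked index 0: u0 ∈ [-1/7, 5/259)
j=2 picked index 1: u0 ∈ [-32/259, 17/259)
j=3 picked index 2: u0 ∈ [-20/259, 8/259)
j=4 picked index 3: u0 ∈ [-29/259, 20/259)
j=5 picked index 4: u0 ∈ [-17/259, 18/259)
j=6 picked index 5: u0 ∈ [-19/259, 9/259)
intersection: [0, 5/259)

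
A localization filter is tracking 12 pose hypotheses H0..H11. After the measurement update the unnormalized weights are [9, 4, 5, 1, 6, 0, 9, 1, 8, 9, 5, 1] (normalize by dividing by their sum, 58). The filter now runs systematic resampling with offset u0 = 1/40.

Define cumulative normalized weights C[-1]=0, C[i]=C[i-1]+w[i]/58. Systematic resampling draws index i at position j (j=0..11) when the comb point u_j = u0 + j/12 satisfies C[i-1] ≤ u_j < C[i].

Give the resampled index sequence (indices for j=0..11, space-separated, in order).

C = [9/58, 13/58, 9/29, 19/58, 25/58, 25/58, 17/29, 35/58, 43/58, 26/29, 57/58, 1]
j=0: u_0=1/40 ∈ [0, 9/58) → index 0
j=1: u_1=13/120 ∈ [0, 9/58) → index 0
j=2: u_2=23/120 ∈ [9/58, 13/58) → index 1
j=3: u_3=11/40 ∈ [13/58, 9/29) → index 2
j=4: u_4=43/120 ∈ [19/58, 25/58) → index 4
j=5: u_5=53/120 ∈ [25/58, 17/29) → index 6
j=6: u_6=21/40 ∈ [25/58, 17/29) → index 6
j=7: u_7=73/120 ∈ [35/58, 43/58) → index 8
j=8: u_8=83/120 ∈ [35/58, 43/58) → index 8
j=9: u_9=31/40 ∈ [43/58, 26/29) → index 9
j=10: u_10=103/120 ∈ [43/58, 26/29) → index 9
j=11: u_11=113/120 ∈ [26/29, 57/58) → index 10

0 0 1 2 4 6 6 8 8 9 9 10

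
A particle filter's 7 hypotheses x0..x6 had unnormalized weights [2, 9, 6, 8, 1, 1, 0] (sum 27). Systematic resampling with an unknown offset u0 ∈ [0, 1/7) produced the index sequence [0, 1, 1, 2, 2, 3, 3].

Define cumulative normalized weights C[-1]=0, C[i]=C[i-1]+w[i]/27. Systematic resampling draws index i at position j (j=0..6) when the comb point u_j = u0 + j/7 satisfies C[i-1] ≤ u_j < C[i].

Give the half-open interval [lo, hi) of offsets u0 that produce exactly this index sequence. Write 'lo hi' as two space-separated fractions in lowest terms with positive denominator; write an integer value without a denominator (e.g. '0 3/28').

0 11/189

C = [2/27, 11/27, 17/27, 25/27, 26/27, 1, 1]
j=0 picked index 0: u0 ∈ [0, 2/27)
j=1 picked index 1: u0 ∈ [-13/189, 50/189)
j=2 picked index 1: u0 ∈ [-40/189, 23/189)
j=3 picked index 2: u0 ∈ [-4/189, 38/189)
j=4 picked index 2: u0 ∈ [-31/189, 11/189)
j=5 picked index 3: u0 ∈ [-16/189, 40/189)
j=6 picked index 3: u0 ∈ [-43/189, 13/189)
intersection: [0, 11/189)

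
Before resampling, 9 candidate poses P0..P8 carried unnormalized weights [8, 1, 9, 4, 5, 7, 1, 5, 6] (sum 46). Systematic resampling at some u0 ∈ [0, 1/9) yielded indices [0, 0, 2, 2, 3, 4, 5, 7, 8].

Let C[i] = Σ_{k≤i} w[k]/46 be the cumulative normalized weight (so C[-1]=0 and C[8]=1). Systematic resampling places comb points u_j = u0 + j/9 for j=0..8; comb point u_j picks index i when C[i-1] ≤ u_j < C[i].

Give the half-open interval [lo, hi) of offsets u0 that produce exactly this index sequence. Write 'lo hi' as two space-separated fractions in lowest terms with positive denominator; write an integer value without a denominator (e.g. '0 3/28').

0 13/414

C = [4/23, 9/46, 9/23, 11/23, 27/46, 17/23, 35/46, 20/23, 1]
j=0 picked index 0: u0 ∈ [0, 4/23)
j=1 picked index 0: u0 ∈ [-1/9, 13/207)
j=2 picked index 2: u0 ∈ [-11/414, 35/207)
j=3 picked index 2: u0 ∈ [-19/138, 4/69)
j=4 picked index 3: u0 ∈ [-11/207, 7/207)
j=5 picked index 4: u0 ∈ [-16/207, 13/414)
j=6 picked index 5: u0 ∈ [-11/138, 5/69)
j=7 picked index 7: u0 ∈ [-7/414, 19/207)
j=8 picked index 8: u0 ∈ [-4/207, 1/9)
intersection: [0, 13/414)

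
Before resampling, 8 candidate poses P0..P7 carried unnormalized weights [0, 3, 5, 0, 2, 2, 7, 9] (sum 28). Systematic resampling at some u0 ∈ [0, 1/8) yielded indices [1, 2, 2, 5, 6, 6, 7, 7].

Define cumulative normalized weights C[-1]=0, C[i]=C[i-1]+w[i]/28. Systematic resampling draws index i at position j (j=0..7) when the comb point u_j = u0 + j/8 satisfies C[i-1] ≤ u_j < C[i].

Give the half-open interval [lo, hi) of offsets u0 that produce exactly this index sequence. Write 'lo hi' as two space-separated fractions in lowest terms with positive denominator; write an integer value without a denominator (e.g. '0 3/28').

C = [0, 3/28, 2/7, 2/7, 5/14, 3/7, 19/28, 1]
j=0 picked index 1: u0 ∈ [0, 3/28)
j=1 picked index 2: u0 ∈ [-1/56, 9/56)
j=2 picked index 2: u0 ∈ [-1/7, 1/28)
j=3 picked index 5: u0 ∈ [-1/56, 3/56)
j=4 picked index 6: u0 ∈ [-1/14, 5/28)
j=5 picked index 6: u0 ∈ [-11/56, 3/56)
j=6 picked index 7: u0 ∈ [-1/14, 1/4)
j=7 picked index 7: u0 ∈ [-11/56, 1/8)
intersection: [0, 1/28)

0 1/28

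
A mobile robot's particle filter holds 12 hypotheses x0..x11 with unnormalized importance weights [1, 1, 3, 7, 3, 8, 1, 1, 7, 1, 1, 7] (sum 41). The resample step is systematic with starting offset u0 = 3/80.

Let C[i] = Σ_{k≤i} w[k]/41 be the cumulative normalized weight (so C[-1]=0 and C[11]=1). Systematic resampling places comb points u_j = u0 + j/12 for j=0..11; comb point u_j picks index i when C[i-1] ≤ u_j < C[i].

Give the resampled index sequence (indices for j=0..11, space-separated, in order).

1 2 3 3 5 5 5 8 8 9 11 11

C = [1/41, 2/41, 5/41, 12/41, 15/41, 23/41, 24/41, 25/41, 32/41, 33/41, 34/41, 1]
j=0: u_0=3/80 ∈ [1/41, 2/41) → index 1
j=1: u_1=29/240 ∈ [2/41, 5/41) → index 2
j=2: u_2=49/240 ∈ [5/41, 12/41) → index 3
j=3: u_3=23/80 ∈ [5/41, 12/41) → index 3
j=4: u_4=89/240 ∈ [15/41, 23/41) → index 5
j=5: u_5=109/240 ∈ [15/41, 23/41) → index 5
j=6: u_6=43/80 ∈ [15/41, 23/41) → index 5
j=7: u_7=149/240 ∈ [25/41, 32/41) → index 8
j=8: u_8=169/240 ∈ [25/41, 32/41) → index 8
j=9: u_9=63/80 ∈ [32/41, 33/41) → index 9
j=10: u_10=209/240 ∈ [34/41, 1) → index 11
j=11: u_11=229/240 ∈ [34/41, 1) → index 11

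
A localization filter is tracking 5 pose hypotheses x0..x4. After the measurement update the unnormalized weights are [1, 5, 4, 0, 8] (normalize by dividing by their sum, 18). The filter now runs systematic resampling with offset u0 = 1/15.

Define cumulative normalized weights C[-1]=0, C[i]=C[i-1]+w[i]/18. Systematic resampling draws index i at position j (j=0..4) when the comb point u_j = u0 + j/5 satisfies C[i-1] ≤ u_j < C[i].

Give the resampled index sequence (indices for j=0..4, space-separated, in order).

C = [1/18, 1/3, 5/9, 5/9, 1]
j=0: u_0=1/15 ∈ [1/18, 1/3) → index 1
j=1: u_1=4/15 ∈ [1/18, 1/3) → index 1
j=2: u_2=7/15 ∈ [1/3, 5/9) → index 2
j=3: u_3=2/3 ∈ [5/9, 1) → index 4
j=4: u_4=13/15 ∈ [5/9, 1) → index 4

1 1 2 4 4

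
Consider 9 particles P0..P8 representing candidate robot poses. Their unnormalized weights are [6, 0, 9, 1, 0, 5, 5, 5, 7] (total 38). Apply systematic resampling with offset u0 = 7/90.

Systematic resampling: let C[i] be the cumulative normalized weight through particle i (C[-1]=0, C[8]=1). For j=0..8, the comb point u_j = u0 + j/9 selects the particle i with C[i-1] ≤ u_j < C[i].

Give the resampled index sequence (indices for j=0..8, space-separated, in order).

C = [3/19, 3/19, 15/38, 8/19, 8/19, 21/38, 13/19, 31/38, 1]
j=0: u_0=7/90 ∈ [0, 3/19) → index 0
j=1: u_1=17/90 ∈ [3/19, 15/38) → index 2
j=2: u_2=3/10 ∈ [3/19, 15/38) → index 2
j=3: u_3=37/90 ∈ [15/38, 8/19) → index 3
j=4: u_4=47/90 ∈ [8/19, 21/38) → index 5
j=5: u_5=19/30 ∈ [21/38, 13/19) → index 6
j=6: u_6=67/90 ∈ [13/19, 31/38) → index 7
j=7: u_7=77/90 ∈ [31/38, 1) → index 8
j=8: u_8=29/30 ∈ [31/38, 1) → index 8

0 2 2 3 5 6 7 8 8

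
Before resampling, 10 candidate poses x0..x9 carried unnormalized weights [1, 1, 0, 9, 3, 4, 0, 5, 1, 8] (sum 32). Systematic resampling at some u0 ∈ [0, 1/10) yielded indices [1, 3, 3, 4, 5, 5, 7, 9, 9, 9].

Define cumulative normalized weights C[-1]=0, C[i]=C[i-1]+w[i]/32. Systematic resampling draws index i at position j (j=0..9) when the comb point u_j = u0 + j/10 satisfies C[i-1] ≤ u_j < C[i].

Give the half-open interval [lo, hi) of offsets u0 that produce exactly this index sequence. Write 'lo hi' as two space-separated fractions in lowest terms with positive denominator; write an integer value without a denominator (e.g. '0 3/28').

C = [1/32, 1/16, 1/16, 11/32, 7/16, 9/16, 9/16, 23/32, 3/4, 1]
j=0 picked index 1: u0 ∈ [1/32, 1/16)
j=1 picked index 3: u0 ∈ [-3/80, 39/160)
j=2 picked index 3: u0 ∈ [-11/80, 23/160)
j=3 picked index 4: u0 ∈ [7/160, 11/80)
j=4 picked index 5: u0 ∈ [3/80, 13/80)
j=5 picked index 5: u0 ∈ [-1/16, 1/16)
j=6 picked index 7: u0 ∈ [-3/80, 19/160)
j=7 picked index 9: u0 ∈ [1/20, 3/10)
j=8 picked index 9: u0 ∈ [-1/20, 1/5)
j=9 picked index 9: u0 ∈ [-3/20, 1/10)
intersection: [1/20, 1/16)

1/20 1/16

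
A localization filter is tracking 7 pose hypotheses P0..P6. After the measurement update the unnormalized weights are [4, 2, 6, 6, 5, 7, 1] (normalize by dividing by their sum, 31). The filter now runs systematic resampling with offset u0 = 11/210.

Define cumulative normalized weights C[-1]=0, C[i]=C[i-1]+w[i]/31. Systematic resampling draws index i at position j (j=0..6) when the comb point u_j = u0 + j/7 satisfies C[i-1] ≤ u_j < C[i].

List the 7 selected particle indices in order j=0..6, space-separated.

0 2 2 3 4 5 5

C = [4/31, 6/31, 12/31, 18/31, 23/31, 30/31, 1]
j=0: u_0=11/210 ∈ [0, 4/31) → index 0
j=1: u_1=41/210 ∈ [6/31, 12/31) → index 2
j=2: u_2=71/210 ∈ [6/31, 12/31) → index 2
j=3: u_3=101/210 ∈ [12/31, 18/31) → index 3
j=4: u_4=131/210 ∈ [18/31, 23/31) → index 4
j=5: u_5=23/30 ∈ [23/31, 30/31) → index 5
j=6: u_6=191/210 ∈ [23/31, 30/31) → index 5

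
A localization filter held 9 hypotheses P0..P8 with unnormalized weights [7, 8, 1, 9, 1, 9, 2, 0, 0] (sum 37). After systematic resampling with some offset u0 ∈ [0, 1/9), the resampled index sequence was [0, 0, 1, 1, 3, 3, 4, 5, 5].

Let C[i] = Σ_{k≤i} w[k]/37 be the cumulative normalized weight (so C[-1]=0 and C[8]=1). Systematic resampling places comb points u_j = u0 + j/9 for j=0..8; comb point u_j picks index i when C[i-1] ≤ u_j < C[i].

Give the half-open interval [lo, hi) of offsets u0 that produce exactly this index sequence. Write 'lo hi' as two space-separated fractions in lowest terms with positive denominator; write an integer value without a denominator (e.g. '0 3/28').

1/111 4/111

C = [7/37, 15/37, 16/37, 25/37, 26/37, 35/37, 1, 1, 1]
j=0 picked index 0: u0 ∈ [0, 7/37)
j=1 picked index 0: u0 ∈ [-1/9, 26/333)
j=2 picked index 1: u0 ∈ [-11/333, 61/333)
j=3 picked index 1: u0 ∈ [-16/111, 8/111)
j=4 picked index 3: u0 ∈ [-4/333, 77/333)
j=5 picked index 3: u0 ∈ [-41/333, 40/333)
j=6 picked index 4: u0 ∈ [1/111, 4/111)
j=7 picked index 5: u0 ∈ [-25/333, 56/333)
j=8 picked index 5: u0 ∈ [-62/333, 19/333)
intersection: [1/111, 4/111)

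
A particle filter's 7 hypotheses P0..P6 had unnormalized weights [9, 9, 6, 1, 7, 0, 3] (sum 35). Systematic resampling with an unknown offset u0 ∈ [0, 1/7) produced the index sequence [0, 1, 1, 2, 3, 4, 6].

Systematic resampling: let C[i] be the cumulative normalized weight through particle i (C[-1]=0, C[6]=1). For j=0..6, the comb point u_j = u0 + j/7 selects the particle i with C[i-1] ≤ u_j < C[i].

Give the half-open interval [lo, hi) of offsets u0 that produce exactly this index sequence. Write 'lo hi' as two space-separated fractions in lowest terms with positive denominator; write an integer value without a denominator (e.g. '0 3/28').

4/35 1/7

C = [9/35, 18/35, 24/35, 5/7, 32/35, 32/35, 1]
j=0 picked index 0: u0 ∈ [0, 9/35)
j=1 picked index 1: u0 ∈ [4/35, 13/35)
j=2 picked index 1: u0 ∈ [-1/35, 8/35)
j=3 picked index 2: u0 ∈ [3/35, 9/35)
j=4 picked index 3: u0 ∈ [4/35, 1/7)
j=5 picked index 4: u0 ∈ [0, 1/5)
j=6 picked index 6: u0 ∈ [2/35, 1/7)
intersection: [4/35, 1/7)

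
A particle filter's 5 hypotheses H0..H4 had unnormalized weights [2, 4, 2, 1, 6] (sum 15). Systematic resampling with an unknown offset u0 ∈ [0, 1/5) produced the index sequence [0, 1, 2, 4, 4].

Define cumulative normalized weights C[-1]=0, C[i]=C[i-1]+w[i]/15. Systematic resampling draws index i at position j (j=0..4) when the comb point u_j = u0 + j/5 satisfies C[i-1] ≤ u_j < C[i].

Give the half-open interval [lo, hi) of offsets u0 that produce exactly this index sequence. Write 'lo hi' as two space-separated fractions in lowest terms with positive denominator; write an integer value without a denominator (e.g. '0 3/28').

0 2/15

C = [2/15, 2/5, 8/15, 3/5, 1]
j=0 picked index 0: u0 ∈ [0, 2/15)
j=1 picked index 1: u0 ∈ [-1/15, 1/5)
j=2 picked index 2: u0 ∈ [0, 2/15)
j=3 picked index 4: u0 ∈ [0, 2/5)
j=4 picked index 4: u0 ∈ [-1/5, 1/5)
intersection: [0, 2/15)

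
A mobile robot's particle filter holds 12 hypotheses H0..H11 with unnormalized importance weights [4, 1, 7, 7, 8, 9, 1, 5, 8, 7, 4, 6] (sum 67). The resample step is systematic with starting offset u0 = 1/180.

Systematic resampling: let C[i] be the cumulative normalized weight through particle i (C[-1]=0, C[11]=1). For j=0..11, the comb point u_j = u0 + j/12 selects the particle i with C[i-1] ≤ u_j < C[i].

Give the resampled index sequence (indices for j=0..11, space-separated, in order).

0 2 2 3 4 5 5 7 8 9 9 11

C = [4/67, 5/67, 12/67, 19/67, 27/67, 36/67, 37/67, 42/67, 50/67, 57/67, 61/67, 1]
j=0: u_0=1/180 ∈ [0, 4/67) → index 0
j=1: u_1=4/45 ∈ [5/67, 12/67) → index 2
j=2: u_2=31/180 ∈ [5/67, 12/67) → index 2
j=3: u_3=23/90 ∈ [12/67, 19/67) → index 3
j=4: u_4=61/180 ∈ [19/67, 27/67) → index 4
j=5: u_5=19/45 ∈ [27/67, 36/67) → index 5
j=6: u_6=91/180 ∈ [27/67, 36/67) → index 5
j=7: u_7=53/90 ∈ [37/67, 42/67) → index 7
j=8: u_8=121/180 ∈ [42/67, 50/67) → index 8
j=9: u_9=34/45 ∈ [50/67, 57/67) → index 9
j=10: u_10=151/180 ∈ [50/67, 57/67) → index 9
j=11: u_11=83/90 ∈ [61/67, 1) → index 11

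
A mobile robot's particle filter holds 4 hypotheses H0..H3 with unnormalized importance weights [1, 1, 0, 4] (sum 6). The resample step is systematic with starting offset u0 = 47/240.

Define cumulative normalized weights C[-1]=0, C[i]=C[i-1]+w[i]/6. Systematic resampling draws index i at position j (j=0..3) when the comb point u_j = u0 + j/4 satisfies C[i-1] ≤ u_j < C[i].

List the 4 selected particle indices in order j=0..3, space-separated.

1 3 3 3

C = [1/6, 1/3, 1/3, 1]
j=0: u_0=47/240 ∈ [1/6, 1/3) → index 1
j=1: u_1=107/240 ∈ [1/3, 1) → index 3
j=2: u_2=167/240 ∈ [1/3, 1) → index 3
j=3: u_3=227/240 ∈ [1/3, 1) → index 3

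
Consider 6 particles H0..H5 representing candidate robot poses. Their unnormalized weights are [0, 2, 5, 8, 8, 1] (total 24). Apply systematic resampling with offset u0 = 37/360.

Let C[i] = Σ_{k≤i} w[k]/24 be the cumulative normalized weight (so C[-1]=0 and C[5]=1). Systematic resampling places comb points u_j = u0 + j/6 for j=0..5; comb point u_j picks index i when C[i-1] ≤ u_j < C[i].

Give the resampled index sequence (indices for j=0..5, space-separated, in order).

C = [0, 1/12, 7/24, 5/8, 23/24, 1]
j=0: u_0=37/360 ∈ [1/12, 7/24) → index 2
j=1: u_1=97/360 ∈ [1/12, 7/24) → index 2
j=2: u_2=157/360 ∈ [7/24, 5/8) → index 3
j=3: u_3=217/360 ∈ [7/24, 5/8) → index 3
j=4: u_4=277/360 ∈ [5/8, 23/24) → index 4
j=5: u_5=337/360 ∈ [5/8, 23/24) → index 4

2 2 3 3 4 4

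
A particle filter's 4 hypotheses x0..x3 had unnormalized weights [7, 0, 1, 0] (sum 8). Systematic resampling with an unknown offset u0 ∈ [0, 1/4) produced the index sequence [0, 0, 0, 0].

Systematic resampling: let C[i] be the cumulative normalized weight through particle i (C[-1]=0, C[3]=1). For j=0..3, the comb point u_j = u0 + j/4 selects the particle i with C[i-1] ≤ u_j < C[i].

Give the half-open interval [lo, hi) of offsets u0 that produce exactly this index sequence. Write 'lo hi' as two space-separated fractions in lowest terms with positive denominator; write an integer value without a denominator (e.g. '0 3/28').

C = [7/8, 7/8, 1, 1]
j=0 picked index 0: u0 ∈ [0, 7/8)
j=1 picked index 0: u0 ∈ [-1/4, 5/8)
j=2 picked index 0: u0 ∈ [-1/2, 3/8)
j=3 picked index 0: u0 ∈ [-3/4, 1/8)
intersection: [0, 1/8)

0 1/8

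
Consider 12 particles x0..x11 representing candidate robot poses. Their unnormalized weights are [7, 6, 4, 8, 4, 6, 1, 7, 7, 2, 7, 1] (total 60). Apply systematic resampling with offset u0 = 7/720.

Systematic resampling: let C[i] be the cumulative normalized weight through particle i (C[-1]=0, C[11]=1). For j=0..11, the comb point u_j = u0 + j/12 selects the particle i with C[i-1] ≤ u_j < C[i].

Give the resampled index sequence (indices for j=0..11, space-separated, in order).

0 0 1 2 3 4 5 6 7 8 9 10

C = [7/60, 13/60, 17/60, 5/12, 29/60, 7/12, 3/5, 43/60, 5/6, 13/15, 59/60, 1]
j=0: u_0=7/720 ∈ [0, 7/60) → index 0
j=1: u_1=67/720 ∈ [0, 7/60) → index 0
j=2: u_2=127/720 ∈ [7/60, 13/60) → index 1
j=3: u_3=187/720 ∈ [13/60, 17/60) → index 2
j=4: u_4=247/720 ∈ [17/60, 5/12) → index 3
j=5: u_5=307/720 ∈ [5/12, 29/60) → index 4
j=6: u_6=367/720 ∈ [29/60, 7/12) → index 5
j=7: u_7=427/720 ∈ [7/12, 3/5) → index 6
j=8: u_8=487/720 ∈ [3/5, 43/60) → index 7
j=9: u_9=547/720 ∈ [43/60, 5/6) → index 8
j=10: u_10=607/720 ∈ [5/6, 13/15) → index 9
j=11: u_11=667/720 ∈ [13/15, 59/60) → index 10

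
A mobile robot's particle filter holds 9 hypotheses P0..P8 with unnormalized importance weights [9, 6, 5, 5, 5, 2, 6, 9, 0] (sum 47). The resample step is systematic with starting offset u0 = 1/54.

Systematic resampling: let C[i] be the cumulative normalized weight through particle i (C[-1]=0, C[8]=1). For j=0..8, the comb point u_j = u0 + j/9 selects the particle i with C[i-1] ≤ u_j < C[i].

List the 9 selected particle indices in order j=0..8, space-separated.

0 0 1 2 3 4 6 6 7

C = [9/47, 15/47, 20/47, 25/47, 30/47, 32/47, 38/47, 1, 1]
j=0: u_0=1/54 ∈ [0, 9/47) → index 0
j=1: u_1=7/54 ∈ [0, 9/47) → index 0
j=2: u_2=13/54 ∈ [9/47, 15/47) → index 1
j=3: u_3=19/54 ∈ [15/47, 20/47) → index 2
j=4: u_4=25/54 ∈ [20/47, 25/47) → index 3
j=5: u_5=31/54 ∈ [25/47, 30/47) → index 4
j=6: u_6=37/54 ∈ [32/47, 38/47) → index 6
j=7: u_7=43/54 ∈ [32/47, 38/47) → index 6
j=8: u_8=49/54 ∈ [38/47, 1) → index 7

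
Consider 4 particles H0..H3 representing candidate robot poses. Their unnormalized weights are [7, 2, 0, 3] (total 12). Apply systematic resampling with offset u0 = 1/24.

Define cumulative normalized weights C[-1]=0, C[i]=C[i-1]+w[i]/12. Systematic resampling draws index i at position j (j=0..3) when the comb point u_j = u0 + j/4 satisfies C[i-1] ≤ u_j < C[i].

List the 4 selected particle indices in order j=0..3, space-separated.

C = [7/12, 3/4, 3/4, 1]
j=0: u_0=1/24 ∈ [0, 7/12) → index 0
j=1: u_1=7/24 ∈ [0, 7/12) → index 0
j=2: u_2=13/24 ∈ [0, 7/12) → index 0
j=3: u_3=19/24 ∈ [3/4, 1) → index 3

0 0 0 3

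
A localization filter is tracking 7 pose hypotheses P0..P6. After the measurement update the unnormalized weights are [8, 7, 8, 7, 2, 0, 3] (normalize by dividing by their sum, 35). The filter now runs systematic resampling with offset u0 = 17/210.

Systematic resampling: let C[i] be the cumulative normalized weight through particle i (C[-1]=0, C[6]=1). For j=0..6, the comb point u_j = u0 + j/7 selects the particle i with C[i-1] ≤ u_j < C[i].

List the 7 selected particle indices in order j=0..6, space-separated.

C = [8/35, 3/7, 23/35, 6/7, 32/35, 32/35, 1]
j=0: u_0=17/210 ∈ [0, 8/35) → index 0
j=1: u_1=47/210 ∈ [0, 8/35) → index 0
j=2: u_2=11/30 ∈ [8/35, 3/7) → index 1
j=3: u_3=107/210 ∈ [3/7, 23/35) → index 2
j=4: u_4=137/210 ∈ [3/7, 23/35) → index 2
j=5: u_5=167/210 ∈ [23/35, 6/7) → index 3
j=6: u_6=197/210 ∈ [32/35, 1) → index 6

0 0 1 2 2 3 6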